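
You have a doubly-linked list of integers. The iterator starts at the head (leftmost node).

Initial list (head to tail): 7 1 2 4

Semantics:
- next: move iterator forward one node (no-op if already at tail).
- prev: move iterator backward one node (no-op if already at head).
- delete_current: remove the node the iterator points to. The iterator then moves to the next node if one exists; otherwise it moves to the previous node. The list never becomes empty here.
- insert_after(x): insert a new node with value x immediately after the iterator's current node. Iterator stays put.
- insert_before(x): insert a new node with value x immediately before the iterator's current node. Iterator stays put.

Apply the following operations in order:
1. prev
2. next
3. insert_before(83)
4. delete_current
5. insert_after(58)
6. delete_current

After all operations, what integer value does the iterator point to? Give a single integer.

After 1 (prev): list=[7, 1, 2, 4] cursor@7
After 2 (next): list=[7, 1, 2, 4] cursor@1
After 3 (insert_before(83)): list=[7, 83, 1, 2, 4] cursor@1
After 4 (delete_current): list=[7, 83, 2, 4] cursor@2
After 5 (insert_after(58)): list=[7, 83, 2, 58, 4] cursor@2
After 6 (delete_current): list=[7, 83, 58, 4] cursor@58

Answer: 58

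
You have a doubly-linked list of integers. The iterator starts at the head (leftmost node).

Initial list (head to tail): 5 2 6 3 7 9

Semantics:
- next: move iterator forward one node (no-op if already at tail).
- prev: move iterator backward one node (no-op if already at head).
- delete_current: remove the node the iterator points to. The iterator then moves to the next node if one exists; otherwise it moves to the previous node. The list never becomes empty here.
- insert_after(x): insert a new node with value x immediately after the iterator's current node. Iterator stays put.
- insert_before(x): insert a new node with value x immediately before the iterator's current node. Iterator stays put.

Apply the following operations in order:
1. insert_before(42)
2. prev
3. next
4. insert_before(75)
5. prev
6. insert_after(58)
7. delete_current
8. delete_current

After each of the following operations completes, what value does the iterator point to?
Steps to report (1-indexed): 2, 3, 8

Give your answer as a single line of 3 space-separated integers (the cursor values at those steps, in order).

After 1 (insert_before(42)): list=[42, 5, 2, 6, 3, 7, 9] cursor@5
After 2 (prev): list=[42, 5, 2, 6, 3, 7, 9] cursor@42
After 3 (next): list=[42, 5, 2, 6, 3, 7, 9] cursor@5
After 4 (insert_before(75)): list=[42, 75, 5, 2, 6, 3, 7, 9] cursor@5
After 5 (prev): list=[42, 75, 5, 2, 6, 3, 7, 9] cursor@75
After 6 (insert_after(58)): list=[42, 75, 58, 5, 2, 6, 3, 7, 9] cursor@75
After 7 (delete_current): list=[42, 58, 5, 2, 6, 3, 7, 9] cursor@58
After 8 (delete_current): list=[42, 5, 2, 6, 3, 7, 9] cursor@5

Answer: 42 5 5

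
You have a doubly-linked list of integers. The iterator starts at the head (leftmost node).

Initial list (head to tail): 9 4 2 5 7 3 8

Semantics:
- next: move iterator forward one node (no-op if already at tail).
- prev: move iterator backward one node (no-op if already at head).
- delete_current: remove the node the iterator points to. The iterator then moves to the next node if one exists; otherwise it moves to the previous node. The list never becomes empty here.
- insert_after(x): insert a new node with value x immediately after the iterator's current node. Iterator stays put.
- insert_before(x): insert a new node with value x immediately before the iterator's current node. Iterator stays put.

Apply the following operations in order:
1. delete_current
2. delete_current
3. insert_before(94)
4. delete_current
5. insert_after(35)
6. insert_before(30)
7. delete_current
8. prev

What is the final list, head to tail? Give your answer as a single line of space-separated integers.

After 1 (delete_current): list=[4, 2, 5, 7, 3, 8] cursor@4
After 2 (delete_current): list=[2, 5, 7, 3, 8] cursor@2
After 3 (insert_before(94)): list=[94, 2, 5, 7, 3, 8] cursor@2
After 4 (delete_current): list=[94, 5, 7, 3, 8] cursor@5
After 5 (insert_after(35)): list=[94, 5, 35, 7, 3, 8] cursor@5
After 6 (insert_before(30)): list=[94, 30, 5, 35, 7, 3, 8] cursor@5
After 7 (delete_current): list=[94, 30, 35, 7, 3, 8] cursor@35
After 8 (prev): list=[94, 30, 35, 7, 3, 8] cursor@30

Answer: 94 30 35 7 3 8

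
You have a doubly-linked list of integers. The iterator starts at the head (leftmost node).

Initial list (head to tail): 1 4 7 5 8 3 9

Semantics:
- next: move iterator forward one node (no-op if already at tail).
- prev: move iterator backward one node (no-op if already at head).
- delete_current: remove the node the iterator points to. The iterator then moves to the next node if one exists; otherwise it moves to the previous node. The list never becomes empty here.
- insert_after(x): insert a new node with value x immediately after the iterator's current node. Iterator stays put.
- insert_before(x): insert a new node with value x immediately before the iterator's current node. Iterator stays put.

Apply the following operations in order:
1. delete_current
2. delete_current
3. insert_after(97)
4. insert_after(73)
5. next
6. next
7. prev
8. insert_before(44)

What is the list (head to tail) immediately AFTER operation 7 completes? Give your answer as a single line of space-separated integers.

Answer: 7 73 97 5 8 3 9

Derivation:
After 1 (delete_current): list=[4, 7, 5, 8, 3, 9] cursor@4
After 2 (delete_current): list=[7, 5, 8, 3, 9] cursor@7
After 3 (insert_after(97)): list=[7, 97, 5, 8, 3, 9] cursor@7
After 4 (insert_after(73)): list=[7, 73, 97, 5, 8, 3, 9] cursor@7
After 5 (next): list=[7, 73, 97, 5, 8, 3, 9] cursor@73
After 6 (next): list=[7, 73, 97, 5, 8, 3, 9] cursor@97
After 7 (prev): list=[7, 73, 97, 5, 8, 3, 9] cursor@73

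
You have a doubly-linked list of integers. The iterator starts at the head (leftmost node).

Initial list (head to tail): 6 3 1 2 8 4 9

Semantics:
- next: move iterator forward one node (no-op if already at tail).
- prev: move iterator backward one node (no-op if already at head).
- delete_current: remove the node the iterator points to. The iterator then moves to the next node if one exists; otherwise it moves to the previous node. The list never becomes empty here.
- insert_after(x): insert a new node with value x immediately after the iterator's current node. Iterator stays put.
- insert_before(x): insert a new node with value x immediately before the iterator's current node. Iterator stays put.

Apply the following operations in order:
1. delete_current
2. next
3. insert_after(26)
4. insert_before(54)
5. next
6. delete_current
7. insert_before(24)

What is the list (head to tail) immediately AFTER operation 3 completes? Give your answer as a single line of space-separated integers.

After 1 (delete_current): list=[3, 1, 2, 8, 4, 9] cursor@3
After 2 (next): list=[3, 1, 2, 8, 4, 9] cursor@1
After 3 (insert_after(26)): list=[3, 1, 26, 2, 8, 4, 9] cursor@1

Answer: 3 1 26 2 8 4 9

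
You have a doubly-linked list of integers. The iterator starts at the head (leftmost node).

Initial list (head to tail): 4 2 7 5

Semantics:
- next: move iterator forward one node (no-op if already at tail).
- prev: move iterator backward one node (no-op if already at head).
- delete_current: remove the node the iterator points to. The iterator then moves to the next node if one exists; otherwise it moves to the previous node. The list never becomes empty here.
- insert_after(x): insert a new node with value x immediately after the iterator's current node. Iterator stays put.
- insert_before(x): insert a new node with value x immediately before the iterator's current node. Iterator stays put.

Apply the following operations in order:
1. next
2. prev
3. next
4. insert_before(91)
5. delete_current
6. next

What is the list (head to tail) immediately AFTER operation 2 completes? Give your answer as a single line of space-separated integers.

Answer: 4 2 7 5

Derivation:
After 1 (next): list=[4, 2, 7, 5] cursor@2
After 2 (prev): list=[4, 2, 7, 5] cursor@4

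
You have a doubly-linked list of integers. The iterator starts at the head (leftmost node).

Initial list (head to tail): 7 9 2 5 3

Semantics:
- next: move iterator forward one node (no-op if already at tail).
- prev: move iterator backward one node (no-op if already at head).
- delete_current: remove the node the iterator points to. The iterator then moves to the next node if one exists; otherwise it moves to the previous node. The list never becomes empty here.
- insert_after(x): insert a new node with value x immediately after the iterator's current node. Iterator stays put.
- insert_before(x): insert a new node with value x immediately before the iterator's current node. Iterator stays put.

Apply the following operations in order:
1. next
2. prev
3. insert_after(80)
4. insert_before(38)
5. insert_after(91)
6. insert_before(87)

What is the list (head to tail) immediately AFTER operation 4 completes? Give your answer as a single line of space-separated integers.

After 1 (next): list=[7, 9, 2, 5, 3] cursor@9
After 2 (prev): list=[7, 9, 2, 5, 3] cursor@7
After 3 (insert_after(80)): list=[7, 80, 9, 2, 5, 3] cursor@7
After 4 (insert_before(38)): list=[38, 7, 80, 9, 2, 5, 3] cursor@7

Answer: 38 7 80 9 2 5 3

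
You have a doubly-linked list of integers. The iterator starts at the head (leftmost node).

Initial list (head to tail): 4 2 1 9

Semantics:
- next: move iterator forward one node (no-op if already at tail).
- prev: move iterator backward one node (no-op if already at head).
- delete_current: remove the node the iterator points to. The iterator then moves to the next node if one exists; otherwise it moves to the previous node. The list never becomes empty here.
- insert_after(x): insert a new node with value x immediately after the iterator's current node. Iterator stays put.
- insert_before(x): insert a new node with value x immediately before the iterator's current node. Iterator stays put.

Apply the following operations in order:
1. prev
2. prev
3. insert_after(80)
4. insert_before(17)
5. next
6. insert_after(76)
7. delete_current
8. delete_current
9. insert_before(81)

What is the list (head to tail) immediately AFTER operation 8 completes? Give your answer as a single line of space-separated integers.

After 1 (prev): list=[4, 2, 1, 9] cursor@4
After 2 (prev): list=[4, 2, 1, 9] cursor@4
After 3 (insert_after(80)): list=[4, 80, 2, 1, 9] cursor@4
After 4 (insert_before(17)): list=[17, 4, 80, 2, 1, 9] cursor@4
After 5 (next): list=[17, 4, 80, 2, 1, 9] cursor@80
After 6 (insert_after(76)): list=[17, 4, 80, 76, 2, 1, 9] cursor@80
After 7 (delete_current): list=[17, 4, 76, 2, 1, 9] cursor@76
After 8 (delete_current): list=[17, 4, 2, 1, 9] cursor@2

Answer: 17 4 2 1 9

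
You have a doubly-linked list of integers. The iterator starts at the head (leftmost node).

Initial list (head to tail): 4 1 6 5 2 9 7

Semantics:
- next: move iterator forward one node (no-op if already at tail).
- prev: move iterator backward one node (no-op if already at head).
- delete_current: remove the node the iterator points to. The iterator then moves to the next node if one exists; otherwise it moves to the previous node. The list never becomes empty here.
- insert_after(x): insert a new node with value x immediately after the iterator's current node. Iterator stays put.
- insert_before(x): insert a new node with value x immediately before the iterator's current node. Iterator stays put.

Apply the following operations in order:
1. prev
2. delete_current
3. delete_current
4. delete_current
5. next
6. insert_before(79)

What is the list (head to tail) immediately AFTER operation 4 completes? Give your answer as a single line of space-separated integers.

After 1 (prev): list=[4, 1, 6, 5, 2, 9, 7] cursor@4
After 2 (delete_current): list=[1, 6, 5, 2, 9, 7] cursor@1
After 3 (delete_current): list=[6, 5, 2, 9, 7] cursor@6
After 4 (delete_current): list=[5, 2, 9, 7] cursor@5

Answer: 5 2 9 7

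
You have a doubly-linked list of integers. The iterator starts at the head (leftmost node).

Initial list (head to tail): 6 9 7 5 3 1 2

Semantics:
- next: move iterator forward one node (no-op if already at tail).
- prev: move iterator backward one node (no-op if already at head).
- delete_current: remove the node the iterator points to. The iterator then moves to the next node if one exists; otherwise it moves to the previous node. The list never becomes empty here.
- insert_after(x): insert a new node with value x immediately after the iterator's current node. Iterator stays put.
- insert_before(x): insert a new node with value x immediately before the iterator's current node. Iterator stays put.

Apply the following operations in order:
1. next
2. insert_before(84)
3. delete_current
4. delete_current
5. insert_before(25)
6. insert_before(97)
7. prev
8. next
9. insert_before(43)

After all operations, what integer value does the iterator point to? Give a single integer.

After 1 (next): list=[6, 9, 7, 5, 3, 1, 2] cursor@9
After 2 (insert_before(84)): list=[6, 84, 9, 7, 5, 3, 1, 2] cursor@9
After 3 (delete_current): list=[6, 84, 7, 5, 3, 1, 2] cursor@7
After 4 (delete_current): list=[6, 84, 5, 3, 1, 2] cursor@5
After 5 (insert_before(25)): list=[6, 84, 25, 5, 3, 1, 2] cursor@5
After 6 (insert_before(97)): list=[6, 84, 25, 97, 5, 3, 1, 2] cursor@5
After 7 (prev): list=[6, 84, 25, 97, 5, 3, 1, 2] cursor@97
After 8 (next): list=[6, 84, 25, 97, 5, 3, 1, 2] cursor@5
After 9 (insert_before(43)): list=[6, 84, 25, 97, 43, 5, 3, 1, 2] cursor@5

Answer: 5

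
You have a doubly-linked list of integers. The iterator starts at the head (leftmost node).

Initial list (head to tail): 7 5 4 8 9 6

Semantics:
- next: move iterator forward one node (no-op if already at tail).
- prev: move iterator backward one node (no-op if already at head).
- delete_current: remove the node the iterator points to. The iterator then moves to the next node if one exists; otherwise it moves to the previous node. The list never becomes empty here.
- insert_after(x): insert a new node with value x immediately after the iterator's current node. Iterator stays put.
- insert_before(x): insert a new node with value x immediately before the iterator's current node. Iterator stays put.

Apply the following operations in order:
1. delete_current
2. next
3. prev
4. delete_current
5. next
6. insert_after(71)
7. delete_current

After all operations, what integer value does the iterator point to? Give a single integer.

Answer: 71

Derivation:
After 1 (delete_current): list=[5, 4, 8, 9, 6] cursor@5
After 2 (next): list=[5, 4, 8, 9, 6] cursor@4
After 3 (prev): list=[5, 4, 8, 9, 6] cursor@5
After 4 (delete_current): list=[4, 8, 9, 6] cursor@4
After 5 (next): list=[4, 8, 9, 6] cursor@8
After 6 (insert_after(71)): list=[4, 8, 71, 9, 6] cursor@8
After 7 (delete_current): list=[4, 71, 9, 6] cursor@71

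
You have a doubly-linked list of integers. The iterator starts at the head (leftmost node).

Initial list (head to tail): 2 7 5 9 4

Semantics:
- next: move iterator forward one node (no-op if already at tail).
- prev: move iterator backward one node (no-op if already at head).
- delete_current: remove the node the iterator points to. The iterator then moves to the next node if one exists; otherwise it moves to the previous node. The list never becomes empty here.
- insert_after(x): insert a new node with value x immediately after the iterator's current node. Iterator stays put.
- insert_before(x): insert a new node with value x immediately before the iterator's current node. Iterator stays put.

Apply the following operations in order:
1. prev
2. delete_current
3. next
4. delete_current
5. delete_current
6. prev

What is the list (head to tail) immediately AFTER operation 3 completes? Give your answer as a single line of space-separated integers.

Answer: 7 5 9 4

Derivation:
After 1 (prev): list=[2, 7, 5, 9, 4] cursor@2
After 2 (delete_current): list=[7, 5, 9, 4] cursor@7
After 3 (next): list=[7, 5, 9, 4] cursor@5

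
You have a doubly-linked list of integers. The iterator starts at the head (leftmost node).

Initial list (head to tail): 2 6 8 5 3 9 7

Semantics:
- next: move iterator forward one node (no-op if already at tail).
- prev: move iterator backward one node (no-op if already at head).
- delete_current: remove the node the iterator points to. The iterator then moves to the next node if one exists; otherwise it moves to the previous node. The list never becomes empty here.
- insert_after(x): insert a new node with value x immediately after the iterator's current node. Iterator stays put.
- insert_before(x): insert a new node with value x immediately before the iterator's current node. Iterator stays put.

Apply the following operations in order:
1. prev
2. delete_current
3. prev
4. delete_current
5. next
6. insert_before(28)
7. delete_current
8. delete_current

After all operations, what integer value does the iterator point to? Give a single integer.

After 1 (prev): list=[2, 6, 8, 5, 3, 9, 7] cursor@2
After 2 (delete_current): list=[6, 8, 5, 3, 9, 7] cursor@6
After 3 (prev): list=[6, 8, 5, 3, 9, 7] cursor@6
After 4 (delete_current): list=[8, 5, 3, 9, 7] cursor@8
After 5 (next): list=[8, 5, 3, 9, 7] cursor@5
After 6 (insert_before(28)): list=[8, 28, 5, 3, 9, 7] cursor@5
After 7 (delete_current): list=[8, 28, 3, 9, 7] cursor@3
After 8 (delete_current): list=[8, 28, 9, 7] cursor@9

Answer: 9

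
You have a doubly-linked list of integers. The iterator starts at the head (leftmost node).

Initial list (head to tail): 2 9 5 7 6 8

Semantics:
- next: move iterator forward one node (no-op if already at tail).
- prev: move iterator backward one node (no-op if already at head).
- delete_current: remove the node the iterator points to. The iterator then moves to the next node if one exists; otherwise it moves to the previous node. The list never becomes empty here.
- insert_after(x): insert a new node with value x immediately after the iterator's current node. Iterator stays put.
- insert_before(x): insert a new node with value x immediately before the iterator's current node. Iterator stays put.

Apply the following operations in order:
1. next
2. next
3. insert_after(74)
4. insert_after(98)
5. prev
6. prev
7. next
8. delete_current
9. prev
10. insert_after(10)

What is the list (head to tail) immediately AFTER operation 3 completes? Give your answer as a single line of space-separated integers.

Answer: 2 9 5 74 7 6 8

Derivation:
After 1 (next): list=[2, 9, 5, 7, 6, 8] cursor@9
After 2 (next): list=[2, 9, 5, 7, 6, 8] cursor@5
After 3 (insert_after(74)): list=[2, 9, 5, 74, 7, 6, 8] cursor@5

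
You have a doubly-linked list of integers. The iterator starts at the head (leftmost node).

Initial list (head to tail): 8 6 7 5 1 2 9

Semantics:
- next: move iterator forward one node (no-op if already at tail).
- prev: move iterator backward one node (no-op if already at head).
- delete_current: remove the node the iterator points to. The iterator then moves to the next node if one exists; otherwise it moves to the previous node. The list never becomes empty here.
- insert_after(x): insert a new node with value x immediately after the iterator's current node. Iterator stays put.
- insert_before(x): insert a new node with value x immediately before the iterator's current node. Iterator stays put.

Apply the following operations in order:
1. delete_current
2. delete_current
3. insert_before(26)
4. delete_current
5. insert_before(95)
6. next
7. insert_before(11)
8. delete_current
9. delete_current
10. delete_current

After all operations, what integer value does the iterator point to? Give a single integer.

After 1 (delete_current): list=[6, 7, 5, 1, 2, 9] cursor@6
After 2 (delete_current): list=[7, 5, 1, 2, 9] cursor@7
After 3 (insert_before(26)): list=[26, 7, 5, 1, 2, 9] cursor@7
After 4 (delete_current): list=[26, 5, 1, 2, 9] cursor@5
After 5 (insert_before(95)): list=[26, 95, 5, 1, 2, 9] cursor@5
After 6 (next): list=[26, 95, 5, 1, 2, 9] cursor@1
After 7 (insert_before(11)): list=[26, 95, 5, 11, 1, 2, 9] cursor@1
After 8 (delete_current): list=[26, 95, 5, 11, 2, 9] cursor@2
After 9 (delete_current): list=[26, 95, 5, 11, 9] cursor@9
After 10 (delete_current): list=[26, 95, 5, 11] cursor@11

Answer: 11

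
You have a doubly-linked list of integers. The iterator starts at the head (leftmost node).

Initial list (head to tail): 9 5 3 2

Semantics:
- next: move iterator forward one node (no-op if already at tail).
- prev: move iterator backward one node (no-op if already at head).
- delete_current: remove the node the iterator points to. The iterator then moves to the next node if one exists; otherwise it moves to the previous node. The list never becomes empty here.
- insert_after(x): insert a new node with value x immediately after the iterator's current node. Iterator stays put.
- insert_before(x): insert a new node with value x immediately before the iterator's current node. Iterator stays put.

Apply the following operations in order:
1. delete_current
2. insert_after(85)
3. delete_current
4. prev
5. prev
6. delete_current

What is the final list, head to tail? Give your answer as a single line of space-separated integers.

After 1 (delete_current): list=[5, 3, 2] cursor@5
After 2 (insert_after(85)): list=[5, 85, 3, 2] cursor@5
After 3 (delete_current): list=[85, 3, 2] cursor@85
After 4 (prev): list=[85, 3, 2] cursor@85
After 5 (prev): list=[85, 3, 2] cursor@85
After 6 (delete_current): list=[3, 2] cursor@3

Answer: 3 2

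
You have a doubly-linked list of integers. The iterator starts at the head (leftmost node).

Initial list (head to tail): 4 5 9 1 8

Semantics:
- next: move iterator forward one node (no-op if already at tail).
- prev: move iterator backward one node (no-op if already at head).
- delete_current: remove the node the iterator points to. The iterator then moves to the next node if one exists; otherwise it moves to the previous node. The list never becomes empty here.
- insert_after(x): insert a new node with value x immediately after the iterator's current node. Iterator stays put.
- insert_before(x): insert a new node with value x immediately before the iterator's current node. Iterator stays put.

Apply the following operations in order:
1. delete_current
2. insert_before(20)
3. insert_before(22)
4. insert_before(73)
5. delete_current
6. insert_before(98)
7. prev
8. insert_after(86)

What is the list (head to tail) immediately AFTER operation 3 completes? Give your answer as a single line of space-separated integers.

Answer: 20 22 5 9 1 8

Derivation:
After 1 (delete_current): list=[5, 9, 1, 8] cursor@5
After 2 (insert_before(20)): list=[20, 5, 9, 1, 8] cursor@5
After 3 (insert_before(22)): list=[20, 22, 5, 9, 1, 8] cursor@5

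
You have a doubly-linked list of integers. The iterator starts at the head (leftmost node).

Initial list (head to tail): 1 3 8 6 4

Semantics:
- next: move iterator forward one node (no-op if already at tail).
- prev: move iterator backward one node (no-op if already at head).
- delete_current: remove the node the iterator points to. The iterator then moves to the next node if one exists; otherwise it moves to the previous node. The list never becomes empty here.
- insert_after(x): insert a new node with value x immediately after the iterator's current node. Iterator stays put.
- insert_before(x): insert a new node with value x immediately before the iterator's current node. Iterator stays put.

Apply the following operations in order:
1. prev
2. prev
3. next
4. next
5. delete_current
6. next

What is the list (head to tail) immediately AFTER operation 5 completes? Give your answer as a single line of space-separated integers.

After 1 (prev): list=[1, 3, 8, 6, 4] cursor@1
After 2 (prev): list=[1, 3, 8, 6, 4] cursor@1
After 3 (next): list=[1, 3, 8, 6, 4] cursor@3
After 4 (next): list=[1, 3, 8, 6, 4] cursor@8
After 5 (delete_current): list=[1, 3, 6, 4] cursor@6

Answer: 1 3 6 4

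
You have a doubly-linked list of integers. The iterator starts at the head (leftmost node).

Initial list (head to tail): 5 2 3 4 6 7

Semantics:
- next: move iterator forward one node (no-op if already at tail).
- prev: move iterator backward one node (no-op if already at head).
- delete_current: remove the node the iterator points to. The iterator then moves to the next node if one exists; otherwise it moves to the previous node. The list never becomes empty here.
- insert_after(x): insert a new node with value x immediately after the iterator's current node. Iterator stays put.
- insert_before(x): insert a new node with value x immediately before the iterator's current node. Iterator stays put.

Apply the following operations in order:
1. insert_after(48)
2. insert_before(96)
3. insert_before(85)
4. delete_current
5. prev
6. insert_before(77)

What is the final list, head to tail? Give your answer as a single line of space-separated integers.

Answer: 96 77 85 48 2 3 4 6 7

Derivation:
After 1 (insert_after(48)): list=[5, 48, 2, 3, 4, 6, 7] cursor@5
After 2 (insert_before(96)): list=[96, 5, 48, 2, 3, 4, 6, 7] cursor@5
After 3 (insert_before(85)): list=[96, 85, 5, 48, 2, 3, 4, 6, 7] cursor@5
After 4 (delete_current): list=[96, 85, 48, 2, 3, 4, 6, 7] cursor@48
After 5 (prev): list=[96, 85, 48, 2, 3, 4, 6, 7] cursor@85
After 6 (insert_before(77)): list=[96, 77, 85, 48, 2, 3, 4, 6, 7] cursor@85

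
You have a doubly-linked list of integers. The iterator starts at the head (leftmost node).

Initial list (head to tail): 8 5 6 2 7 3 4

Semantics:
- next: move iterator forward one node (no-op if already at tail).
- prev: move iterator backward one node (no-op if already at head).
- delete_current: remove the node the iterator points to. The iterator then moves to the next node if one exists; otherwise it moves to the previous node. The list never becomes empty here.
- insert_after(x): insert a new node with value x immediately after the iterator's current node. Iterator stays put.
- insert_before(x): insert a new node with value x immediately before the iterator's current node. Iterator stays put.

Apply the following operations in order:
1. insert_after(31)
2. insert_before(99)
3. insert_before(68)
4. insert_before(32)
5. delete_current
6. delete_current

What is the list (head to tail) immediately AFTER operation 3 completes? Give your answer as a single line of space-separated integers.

After 1 (insert_after(31)): list=[8, 31, 5, 6, 2, 7, 3, 4] cursor@8
After 2 (insert_before(99)): list=[99, 8, 31, 5, 6, 2, 7, 3, 4] cursor@8
After 3 (insert_before(68)): list=[99, 68, 8, 31, 5, 6, 2, 7, 3, 4] cursor@8

Answer: 99 68 8 31 5 6 2 7 3 4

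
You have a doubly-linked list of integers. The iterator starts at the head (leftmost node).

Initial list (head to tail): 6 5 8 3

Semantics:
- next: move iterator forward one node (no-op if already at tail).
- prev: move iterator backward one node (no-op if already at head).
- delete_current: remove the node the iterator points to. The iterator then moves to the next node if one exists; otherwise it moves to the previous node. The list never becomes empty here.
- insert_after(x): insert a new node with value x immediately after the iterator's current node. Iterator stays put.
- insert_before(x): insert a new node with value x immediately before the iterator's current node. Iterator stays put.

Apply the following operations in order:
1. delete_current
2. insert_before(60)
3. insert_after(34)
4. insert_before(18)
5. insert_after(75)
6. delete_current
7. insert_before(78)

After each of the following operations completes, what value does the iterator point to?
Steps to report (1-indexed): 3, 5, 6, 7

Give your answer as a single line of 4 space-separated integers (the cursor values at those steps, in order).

Answer: 5 5 75 75

Derivation:
After 1 (delete_current): list=[5, 8, 3] cursor@5
After 2 (insert_before(60)): list=[60, 5, 8, 3] cursor@5
After 3 (insert_after(34)): list=[60, 5, 34, 8, 3] cursor@5
After 4 (insert_before(18)): list=[60, 18, 5, 34, 8, 3] cursor@5
After 5 (insert_after(75)): list=[60, 18, 5, 75, 34, 8, 3] cursor@5
After 6 (delete_current): list=[60, 18, 75, 34, 8, 3] cursor@75
After 7 (insert_before(78)): list=[60, 18, 78, 75, 34, 8, 3] cursor@75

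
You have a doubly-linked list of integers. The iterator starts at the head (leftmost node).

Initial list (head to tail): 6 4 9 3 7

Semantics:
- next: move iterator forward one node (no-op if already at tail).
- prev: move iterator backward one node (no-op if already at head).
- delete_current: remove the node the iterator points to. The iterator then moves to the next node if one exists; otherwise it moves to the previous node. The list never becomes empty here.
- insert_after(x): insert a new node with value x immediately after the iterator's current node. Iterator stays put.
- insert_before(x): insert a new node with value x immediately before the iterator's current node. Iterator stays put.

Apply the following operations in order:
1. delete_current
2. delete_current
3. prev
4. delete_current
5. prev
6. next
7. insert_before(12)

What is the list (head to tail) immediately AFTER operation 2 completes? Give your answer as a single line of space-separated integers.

After 1 (delete_current): list=[4, 9, 3, 7] cursor@4
After 2 (delete_current): list=[9, 3, 7] cursor@9

Answer: 9 3 7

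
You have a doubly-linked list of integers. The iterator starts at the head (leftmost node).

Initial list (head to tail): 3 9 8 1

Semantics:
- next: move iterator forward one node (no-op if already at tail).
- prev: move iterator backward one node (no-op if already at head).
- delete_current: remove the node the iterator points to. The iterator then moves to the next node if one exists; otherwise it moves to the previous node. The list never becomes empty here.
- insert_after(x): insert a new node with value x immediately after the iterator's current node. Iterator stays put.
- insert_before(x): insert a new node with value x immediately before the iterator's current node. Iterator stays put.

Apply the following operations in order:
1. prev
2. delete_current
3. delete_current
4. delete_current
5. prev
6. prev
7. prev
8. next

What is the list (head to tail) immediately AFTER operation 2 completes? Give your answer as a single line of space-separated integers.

Answer: 9 8 1

Derivation:
After 1 (prev): list=[3, 9, 8, 1] cursor@3
After 2 (delete_current): list=[9, 8, 1] cursor@9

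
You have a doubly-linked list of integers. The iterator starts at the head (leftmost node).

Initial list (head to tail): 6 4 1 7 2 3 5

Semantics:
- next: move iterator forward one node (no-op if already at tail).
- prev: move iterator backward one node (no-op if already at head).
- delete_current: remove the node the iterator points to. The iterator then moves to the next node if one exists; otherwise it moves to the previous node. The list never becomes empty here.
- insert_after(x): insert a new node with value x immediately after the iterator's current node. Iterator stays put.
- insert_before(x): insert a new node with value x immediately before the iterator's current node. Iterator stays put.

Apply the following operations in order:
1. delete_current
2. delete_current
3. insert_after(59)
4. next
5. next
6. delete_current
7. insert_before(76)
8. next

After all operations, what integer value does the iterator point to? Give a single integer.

Answer: 3

Derivation:
After 1 (delete_current): list=[4, 1, 7, 2, 3, 5] cursor@4
After 2 (delete_current): list=[1, 7, 2, 3, 5] cursor@1
After 3 (insert_after(59)): list=[1, 59, 7, 2, 3, 5] cursor@1
After 4 (next): list=[1, 59, 7, 2, 3, 5] cursor@59
After 5 (next): list=[1, 59, 7, 2, 3, 5] cursor@7
After 6 (delete_current): list=[1, 59, 2, 3, 5] cursor@2
After 7 (insert_before(76)): list=[1, 59, 76, 2, 3, 5] cursor@2
After 8 (next): list=[1, 59, 76, 2, 3, 5] cursor@3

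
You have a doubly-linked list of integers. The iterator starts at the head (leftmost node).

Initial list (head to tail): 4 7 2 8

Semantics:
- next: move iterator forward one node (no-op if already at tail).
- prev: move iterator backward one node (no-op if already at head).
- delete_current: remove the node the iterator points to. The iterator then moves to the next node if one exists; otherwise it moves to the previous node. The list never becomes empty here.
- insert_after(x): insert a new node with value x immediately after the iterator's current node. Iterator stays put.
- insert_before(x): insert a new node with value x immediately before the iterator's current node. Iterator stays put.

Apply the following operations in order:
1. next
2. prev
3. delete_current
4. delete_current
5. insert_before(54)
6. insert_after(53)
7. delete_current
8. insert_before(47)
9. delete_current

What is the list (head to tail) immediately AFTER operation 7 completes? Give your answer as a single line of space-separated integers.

After 1 (next): list=[4, 7, 2, 8] cursor@7
After 2 (prev): list=[4, 7, 2, 8] cursor@4
After 3 (delete_current): list=[7, 2, 8] cursor@7
After 4 (delete_current): list=[2, 8] cursor@2
After 5 (insert_before(54)): list=[54, 2, 8] cursor@2
After 6 (insert_after(53)): list=[54, 2, 53, 8] cursor@2
After 7 (delete_current): list=[54, 53, 8] cursor@53

Answer: 54 53 8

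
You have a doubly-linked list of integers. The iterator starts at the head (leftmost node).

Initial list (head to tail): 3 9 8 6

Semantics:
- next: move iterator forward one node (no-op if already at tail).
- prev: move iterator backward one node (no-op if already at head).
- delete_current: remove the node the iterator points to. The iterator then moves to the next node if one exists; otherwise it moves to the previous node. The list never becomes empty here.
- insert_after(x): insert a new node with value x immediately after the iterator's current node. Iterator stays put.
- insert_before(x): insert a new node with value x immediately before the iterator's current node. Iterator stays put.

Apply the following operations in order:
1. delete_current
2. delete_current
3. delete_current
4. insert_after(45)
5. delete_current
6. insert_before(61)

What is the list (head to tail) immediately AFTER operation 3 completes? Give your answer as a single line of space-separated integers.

After 1 (delete_current): list=[9, 8, 6] cursor@9
After 2 (delete_current): list=[8, 6] cursor@8
After 3 (delete_current): list=[6] cursor@6

Answer: 6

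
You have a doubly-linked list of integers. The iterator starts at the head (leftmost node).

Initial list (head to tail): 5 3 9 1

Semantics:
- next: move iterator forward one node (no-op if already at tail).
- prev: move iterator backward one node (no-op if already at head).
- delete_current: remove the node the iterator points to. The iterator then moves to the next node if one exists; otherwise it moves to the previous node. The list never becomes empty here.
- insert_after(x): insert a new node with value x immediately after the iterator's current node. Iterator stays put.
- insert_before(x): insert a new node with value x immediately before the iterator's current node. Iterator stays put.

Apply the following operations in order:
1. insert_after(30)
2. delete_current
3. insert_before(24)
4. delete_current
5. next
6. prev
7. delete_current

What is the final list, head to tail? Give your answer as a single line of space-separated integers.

Answer: 24 9 1

Derivation:
After 1 (insert_after(30)): list=[5, 30, 3, 9, 1] cursor@5
After 2 (delete_current): list=[30, 3, 9, 1] cursor@30
After 3 (insert_before(24)): list=[24, 30, 3, 9, 1] cursor@30
After 4 (delete_current): list=[24, 3, 9, 1] cursor@3
After 5 (next): list=[24, 3, 9, 1] cursor@9
After 6 (prev): list=[24, 3, 9, 1] cursor@3
After 7 (delete_current): list=[24, 9, 1] cursor@9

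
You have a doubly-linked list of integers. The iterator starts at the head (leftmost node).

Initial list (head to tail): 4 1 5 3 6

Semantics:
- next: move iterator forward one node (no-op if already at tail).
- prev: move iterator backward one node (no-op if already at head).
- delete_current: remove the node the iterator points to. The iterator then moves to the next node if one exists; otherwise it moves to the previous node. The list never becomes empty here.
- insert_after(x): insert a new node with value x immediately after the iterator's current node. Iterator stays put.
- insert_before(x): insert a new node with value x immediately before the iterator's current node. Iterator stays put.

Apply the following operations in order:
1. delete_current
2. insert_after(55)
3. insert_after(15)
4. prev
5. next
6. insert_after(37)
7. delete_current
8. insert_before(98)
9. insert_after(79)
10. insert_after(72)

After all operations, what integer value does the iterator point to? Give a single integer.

Answer: 37

Derivation:
After 1 (delete_current): list=[1, 5, 3, 6] cursor@1
After 2 (insert_after(55)): list=[1, 55, 5, 3, 6] cursor@1
After 3 (insert_after(15)): list=[1, 15, 55, 5, 3, 6] cursor@1
After 4 (prev): list=[1, 15, 55, 5, 3, 6] cursor@1
After 5 (next): list=[1, 15, 55, 5, 3, 6] cursor@15
After 6 (insert_after(37)): list=[1, 15, 37, 55, 5, 3, 6] cursor@15
After 7 (delete_current): list=[1, 37, 55, 5, 3, 6] cursor@37
After 8 (insert_before(98)): list=[1, 98, 37, 55, 5, 3, 6] cursor@37
After 9 (insert_after(79)): list=[1, 98, 37, 79, 55, 5, 3, 6] cursor@37
After 10 (insert_after(72)): list=[1, 98, 37, 72, 79, 55, 5, 3, 6] cursor@37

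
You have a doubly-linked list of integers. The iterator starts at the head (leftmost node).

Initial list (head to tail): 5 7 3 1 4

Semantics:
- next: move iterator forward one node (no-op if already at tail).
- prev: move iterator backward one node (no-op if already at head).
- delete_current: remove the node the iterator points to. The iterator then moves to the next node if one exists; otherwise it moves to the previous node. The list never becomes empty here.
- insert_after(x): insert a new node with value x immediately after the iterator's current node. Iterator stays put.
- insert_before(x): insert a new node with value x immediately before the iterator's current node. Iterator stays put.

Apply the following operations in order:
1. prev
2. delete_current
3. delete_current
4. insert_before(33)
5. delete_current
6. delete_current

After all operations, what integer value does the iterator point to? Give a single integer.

After 1 (prev): list=[5, 7, 3, 1, 4] cursor@5
After 2 (delete_current): list=[7, 3, 1, 4] cursor@7
After 3 (delete_current): list=[3, 1, 4] cursor@3
After 4 (insert_before(33)): list=[33, 3, 1, 4] cursor@3
After 5 (delete_current): list=[33, 1, 4] cursor@1
After 6 (delete_current): list=[33, 4] cursor@4

Answer: 4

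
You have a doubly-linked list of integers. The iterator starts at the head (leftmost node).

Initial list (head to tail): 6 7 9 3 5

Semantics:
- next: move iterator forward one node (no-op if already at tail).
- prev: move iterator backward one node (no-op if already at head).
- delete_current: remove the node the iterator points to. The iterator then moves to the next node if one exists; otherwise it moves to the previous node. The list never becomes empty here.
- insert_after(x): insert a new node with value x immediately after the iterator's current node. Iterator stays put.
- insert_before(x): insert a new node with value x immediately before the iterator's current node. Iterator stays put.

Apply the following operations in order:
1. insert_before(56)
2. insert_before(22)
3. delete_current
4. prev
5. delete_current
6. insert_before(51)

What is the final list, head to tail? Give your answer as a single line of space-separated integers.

After 1 (insert_before(56)): list=[56, 6, 7, 9, 3, 5] cursor@6
After 2 (insert_before(22)): list=[56, 22, 6, 7, 9, 3, 5] cursor@6
After 3 (delete_current): list=[56, 22, 7, 9, 3, 5] cursor@7
After 4 (prev): list=[56, 22, 7, 9, 3, 5] cursor@22
After 5 (delete_current): list=[56, 7, 9, 3, 5] cursor@7
After 6 (insert_before(51)): list=[56, 51, 7, 9, 3, 5] cursor@7

Answer: 56 51 7 9 3 5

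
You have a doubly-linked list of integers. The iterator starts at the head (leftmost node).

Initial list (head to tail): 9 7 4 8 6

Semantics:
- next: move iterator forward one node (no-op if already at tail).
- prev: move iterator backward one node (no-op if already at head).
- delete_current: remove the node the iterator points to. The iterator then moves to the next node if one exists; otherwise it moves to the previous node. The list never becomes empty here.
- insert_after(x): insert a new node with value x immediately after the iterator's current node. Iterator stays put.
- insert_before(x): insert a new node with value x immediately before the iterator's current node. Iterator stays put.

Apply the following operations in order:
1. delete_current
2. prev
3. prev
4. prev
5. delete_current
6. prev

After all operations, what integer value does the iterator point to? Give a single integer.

After 1 (delete_current): list=[7, 4, 8, 6] cursor@7
After 2 (prev): list=[7, 4, 8, 6] cursor@7
After 3 (prev): list=[7, 4, 8, 6] cursor@7
After 4 (prev): list=[7, 4, 8, 6] cursor@7
After 5 (delete_current): list=[4, 8, 6] cursor@4
After 6 (prev): list=[4, 8, 6] cursor@4

Answer: 4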